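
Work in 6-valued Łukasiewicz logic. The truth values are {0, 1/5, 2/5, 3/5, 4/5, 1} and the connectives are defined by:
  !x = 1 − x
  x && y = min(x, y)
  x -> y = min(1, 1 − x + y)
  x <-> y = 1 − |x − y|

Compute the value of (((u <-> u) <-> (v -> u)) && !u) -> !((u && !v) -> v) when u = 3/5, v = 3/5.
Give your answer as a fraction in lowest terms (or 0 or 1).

3/5

u <-> u = 3/5 <-> 3/5 = 1
v -> u = 3/5 -> 3/5 = 1
(u <-> u) <-> (v -> u) = 1 <-> 1 = 1
!u = !3/5 = 2/5
((u <-> u) <-> (v -> u)) && !u = 1 && 2/5 = 2/5
!v = !3/5 = 2/5
u && !v = 3/5 && 2/5 = 2/5
(u && !v) -> v = 2/5 -> 3/5 = 1
!((u && !v) -> v) = !1 = 0
(((u <-> u) <-> (v -> u)) && !u) -> !((u && !v) -> v) = 2/5 -> 0 = 3/5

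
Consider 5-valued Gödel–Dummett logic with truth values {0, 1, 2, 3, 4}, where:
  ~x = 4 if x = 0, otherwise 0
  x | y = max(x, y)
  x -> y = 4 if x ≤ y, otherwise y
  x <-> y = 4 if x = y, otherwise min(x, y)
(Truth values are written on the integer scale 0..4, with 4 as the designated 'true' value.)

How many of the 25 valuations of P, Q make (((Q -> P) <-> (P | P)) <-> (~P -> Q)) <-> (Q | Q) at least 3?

14

value 4: 11 assignments (counts)
value 3: 3 assignments (counts)
value 2: 3 assignments
value 1: 3 assignments
value 0: 5 assignments
So 14 of the 25 assignments meet the threshold.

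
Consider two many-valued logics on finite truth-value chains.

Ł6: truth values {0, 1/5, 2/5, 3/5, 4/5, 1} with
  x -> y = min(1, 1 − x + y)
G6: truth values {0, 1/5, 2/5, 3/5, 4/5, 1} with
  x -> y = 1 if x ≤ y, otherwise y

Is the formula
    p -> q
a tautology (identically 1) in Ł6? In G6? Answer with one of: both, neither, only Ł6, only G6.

In Ł6: at p = 1/5, q = 0 the value is 4/5 — not a tautology.
In G6: at p = 1/5, q = 0 the value is 0 — not a tautology.

neither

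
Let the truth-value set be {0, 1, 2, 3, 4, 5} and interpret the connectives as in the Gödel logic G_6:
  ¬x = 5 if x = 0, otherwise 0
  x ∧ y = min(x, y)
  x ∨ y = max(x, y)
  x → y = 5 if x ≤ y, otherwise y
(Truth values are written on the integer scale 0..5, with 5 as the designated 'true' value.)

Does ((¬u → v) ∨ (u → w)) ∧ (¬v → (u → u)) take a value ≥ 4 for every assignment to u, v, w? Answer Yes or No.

Yes

At u = 4, v = 5, w = 2, for instance:
¬u = ¬4 = 0
¬u → v = 0 → 5 = 5
u → w = 4 → 2 = 2
(¬u → v) ∨ (u → w) = 5 ∨ 2 = 5
¬v = ¬5 = 0
u → u = 4 → 4 = 5
¬v → (u → u) = 0 → 5 = 5
((¬u → v) ∨ (u → w)) ∧ (¬v → (u → u)) = 5 ∧ 5 = 5
and checking the remaining 215 assignments likewise gives ≥ 4 in every case.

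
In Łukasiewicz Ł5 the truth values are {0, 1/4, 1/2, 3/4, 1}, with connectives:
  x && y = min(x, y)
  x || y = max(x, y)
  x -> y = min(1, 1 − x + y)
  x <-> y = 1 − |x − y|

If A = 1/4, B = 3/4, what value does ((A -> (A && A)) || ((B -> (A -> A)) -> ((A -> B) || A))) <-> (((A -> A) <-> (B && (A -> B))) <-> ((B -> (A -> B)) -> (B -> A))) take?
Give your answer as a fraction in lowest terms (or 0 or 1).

A && A = 1/4 && 1/4 = 1/4
A -> (A && A) = 1/4 -> 1/4 = 1
A -> A = 1/4 -> 1/4 = 1
B -> (A -> A) = 3/4 -> 1 = 1
A -> B = 1/4 -> 3/4 = 1
(A -> B) || A = 1 || 1/4 = 1
(B -> (A -> A)) -> ((A -> B) || A) = 1 -> 1 = 1
(A -> (A && A)) || ((B -> (A -> A)) -> ((A -> B) || A)) = 1 || 1 = 1
A -> A = 1/4 -> 1/4 = 1
A -> B = 1/4 -> 3/4 = 1
B && (A -> B) = 3/4 && 1 = 3/4
(A -> A) <-> (B && (A -> B)) = 1 <-> 3/4 = 3/4
A -> B = 1/4 -> 3/4 = 1
B -> (A -> B) = 3/4 -> 1 = 1
B -> A = 3/4 -> 1/4 = 1/2
(B -> (A -> B)) -> (B -> A) = 1 -> 1/2 = 1/2
((A -> A) <-> (B && (A -> B))) <-> ((B -> (A -> B)) -> (B -> A)) = 3/4 <-> 1/2 = 3/4
((A -> (A && A)) || ((B -> (A -> A)) -> ((A -> B) || A))) <-> (((A -> A) <-> (B && (A -> B))) <-> ((B -> (A -> B)) -> (B -> A))) = 1 <-> 3/4 = 3/4

3/4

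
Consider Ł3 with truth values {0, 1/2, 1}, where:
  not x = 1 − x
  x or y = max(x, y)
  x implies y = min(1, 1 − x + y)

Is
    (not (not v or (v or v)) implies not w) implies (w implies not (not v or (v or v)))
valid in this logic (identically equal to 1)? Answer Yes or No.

Counterexample: take v = 0, w = 1/2.
not v = not 0 = 1
v or v = 0 or 0 = 0
not v or (v or v) = 1 or 0 = 1
not (not v or (v or v)) = not 1 = 0
not w = not 1/2 = 1/2
not (not v or (v or v)) implies not w = 0 implies 1/2 = 1
not v = not 0 = 1
v or v = 0 or 0 = 0
not v or (v or v) = 1 or 0 = 1
not (not v or (v or v)) = not 1 = 0
w implies not (not v or (v or v)) = 1/2 implies 0 = 1/2
(not (not v or (v or v)) implies not w) implies (w implies not (not v or (v or v))) = 1 implies 1/2 = 1/2
This gives 1/2 ≠ 1.

No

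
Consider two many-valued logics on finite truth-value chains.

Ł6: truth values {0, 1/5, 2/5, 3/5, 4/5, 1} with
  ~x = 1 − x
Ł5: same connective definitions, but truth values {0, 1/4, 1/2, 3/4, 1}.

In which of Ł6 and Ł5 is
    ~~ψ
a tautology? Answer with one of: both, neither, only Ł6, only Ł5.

neither

In Ł6: at ψ = 0 the value is 0 — not a tautology.
In Ł5: at ψ = 0 the value is 0 — not a tautology.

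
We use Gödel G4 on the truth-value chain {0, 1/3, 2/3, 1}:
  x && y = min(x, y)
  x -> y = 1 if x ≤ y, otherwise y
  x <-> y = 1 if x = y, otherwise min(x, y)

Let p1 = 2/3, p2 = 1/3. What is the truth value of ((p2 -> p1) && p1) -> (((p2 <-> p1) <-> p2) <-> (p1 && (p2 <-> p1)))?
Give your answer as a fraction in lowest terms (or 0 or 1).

1/3

p2 -> p1 = 1/3 -> 2/3 = 1
(p2 -> p1) && p1 = 1 && 2/3 = 2/3
p2 <-> p1 = 1/3 <-> 2/3 = 1/3
(p2 <-> p1) <-> p2 = 1/3 <-> 1/3 = 1
p2 <-> p1 = 1/3 <-> 2/3 = 1/3
p1 && (p2 <-> p1) = 2/3 && 1/3 = 1/3
((p2 <-> p1) <-> p2) <-> (p1 && (p2 <-> p1)) = 1 <-> 1/3 = 1/3
((p2 -> p1) && p1) -> (((p2 <-> p1) <-> p2) <-> (p1 && (p2 <-> p1))) = 2/3 -> 1/3 = 1/3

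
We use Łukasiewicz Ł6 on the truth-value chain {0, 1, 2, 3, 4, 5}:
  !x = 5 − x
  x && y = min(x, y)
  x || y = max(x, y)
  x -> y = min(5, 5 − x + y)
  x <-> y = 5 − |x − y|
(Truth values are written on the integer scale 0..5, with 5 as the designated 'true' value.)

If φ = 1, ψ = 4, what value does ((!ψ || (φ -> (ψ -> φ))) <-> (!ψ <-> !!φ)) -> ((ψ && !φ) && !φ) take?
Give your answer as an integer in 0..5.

4

!ψ = !4 = 1
ψ -> φ = 4 -> 1 = 2
φ -> (ψ -> φ) = 1 -> 2 = 5
!ψ || (φ -> (ψ -> φ)) = 1 || 5 = 5
!ψ = !4 = 1
!φ = !1 = 4
!!φ = !4 = 1
!ψ <-> !!φ = 1 <-> 1 = 5
(!ψ || (φ -> (ψ -> φ))) <-> (!ψ <-> !!φ) = 5 <-> 5 = 5
!φ = !1 = 4
ψ && !φ = 4 && 4 = 4
!φ = !1 = 4
(ψ && !φ) && !φ = 4 && 4 = 4
((!ψ || (φ -> (ψ -> φ))) <-> (!ψ <-> !!φ)) -> ((ψ && !φ) && !φ) = 5 -> 4 = 4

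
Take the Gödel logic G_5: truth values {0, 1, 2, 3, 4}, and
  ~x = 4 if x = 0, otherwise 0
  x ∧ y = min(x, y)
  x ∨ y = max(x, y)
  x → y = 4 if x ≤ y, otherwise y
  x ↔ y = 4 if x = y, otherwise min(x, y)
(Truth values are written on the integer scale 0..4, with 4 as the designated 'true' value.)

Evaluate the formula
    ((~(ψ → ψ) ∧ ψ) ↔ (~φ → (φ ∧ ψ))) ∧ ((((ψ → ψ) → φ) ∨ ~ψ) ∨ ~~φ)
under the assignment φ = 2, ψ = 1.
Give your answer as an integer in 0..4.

ψ → ψ = 1 → 1 = 4
~(ψ → ψ) = ~4 = 0
~(ψ → ψ) ∧ ψ = 0 ∧ 1 = 0
~φ = ~2 = 0
φ ∧ ψ = 2 ∧ 1 = 1
~φ → (φ ∧ ψ) = 0 → 1 = 4
(~(ψ → ψ) ∧ ψ) ↔ (~φ → (φ ∧ ψ)) = 0 ↔ 4 = 0
ψ → ψ = 1 → 1 = 4
(ψ → ψ) → φ = 4 → 2 = 2
~ψ = ~1 = 0
((ψ → ψ) → φ) ∨ ~ψ = 2 ∨ 0 = 2
~φ = ~2 = 0
~~φ = ~0 = 4
(((ψ → ψ) → φ) ∨ ~ψ) ∨ ~~φ = 2 ∨ 4 = 4
((~(ψ → ψ) ∧ ψ) ↔ (~φ → (φ ∧ ψ))) ∧ ((((ψ → ψ) → φ) ∨ ~ψ) ∨ ~~φ) = 0 ∧ 4 = 0

0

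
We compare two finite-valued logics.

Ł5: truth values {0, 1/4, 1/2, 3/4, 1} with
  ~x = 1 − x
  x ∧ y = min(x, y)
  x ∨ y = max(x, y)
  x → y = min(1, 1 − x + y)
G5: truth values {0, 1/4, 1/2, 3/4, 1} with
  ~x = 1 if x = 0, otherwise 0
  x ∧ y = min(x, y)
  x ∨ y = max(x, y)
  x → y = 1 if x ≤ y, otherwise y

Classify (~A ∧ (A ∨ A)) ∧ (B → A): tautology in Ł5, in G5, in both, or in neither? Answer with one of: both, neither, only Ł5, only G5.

In Ł5: at A = 0, B = 0 the value is 0 — not a tautology.
In G5: at A = 0, B = 0 the value is 0 — not a tautology.

neither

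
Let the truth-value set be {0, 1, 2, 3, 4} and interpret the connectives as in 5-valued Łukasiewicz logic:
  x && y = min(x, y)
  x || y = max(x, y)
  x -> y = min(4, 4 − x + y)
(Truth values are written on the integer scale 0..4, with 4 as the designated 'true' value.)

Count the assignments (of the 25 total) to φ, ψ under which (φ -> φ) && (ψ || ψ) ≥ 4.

5

value 4: 5 assignments (counts)
value 3: 5 assignments
value 2: 5 assignments
value 1: 5 assignments
value 0: 5 assignments
So 5 of the 25 assignments meet the threshold.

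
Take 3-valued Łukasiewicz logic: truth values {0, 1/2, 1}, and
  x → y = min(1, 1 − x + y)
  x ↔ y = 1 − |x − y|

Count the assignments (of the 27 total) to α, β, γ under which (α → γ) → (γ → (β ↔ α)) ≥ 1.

value 1: 20 assignments (counts)
value 1/2: 5 assignments
value 0: 2 assignments
So 20 of the 27 assignments meet the threshold.

20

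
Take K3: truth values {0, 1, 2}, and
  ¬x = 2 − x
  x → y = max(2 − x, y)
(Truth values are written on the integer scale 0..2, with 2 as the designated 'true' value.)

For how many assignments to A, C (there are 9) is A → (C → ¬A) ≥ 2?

5

A = 0, C = 0 ↦ 2  ≥
A = 0, C = 1 ↦ 2  ≥
A = 0, C = 2 ↦ 2  ≥
A = 1, C = 0 ↦ 2  ≥
A = 1, C = 1 ↦ 1  <
A = 1, C = 2 ↦ 1  <
A = 2, C = 0 ↦ 2  ≥
A = 2, C = 1 ↦ 1  <
A = 2, C = 2 ↦ 0  <
So 5 of the 9 assignments meet the threshold.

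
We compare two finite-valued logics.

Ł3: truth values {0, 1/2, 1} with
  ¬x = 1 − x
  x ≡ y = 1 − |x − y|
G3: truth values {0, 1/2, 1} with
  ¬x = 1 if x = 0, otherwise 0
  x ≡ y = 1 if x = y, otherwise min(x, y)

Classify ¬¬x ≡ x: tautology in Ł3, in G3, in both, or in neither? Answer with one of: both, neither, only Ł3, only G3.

In Ł3: every assignment gives 1 — tautology.
In G3: at x = 1/2 the value is 1/2 — not a tautology.

only Ł3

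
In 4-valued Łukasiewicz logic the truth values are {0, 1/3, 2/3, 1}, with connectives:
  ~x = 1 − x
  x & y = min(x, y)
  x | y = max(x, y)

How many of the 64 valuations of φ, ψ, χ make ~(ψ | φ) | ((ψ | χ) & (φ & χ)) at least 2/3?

32

value 1: 8 assignments (counts)
value 2/3: 24 assignments (counts)
value 1/3: 22 assignments
value 0: 10 assignments
So 32 of the 64 assignments meet the threshold.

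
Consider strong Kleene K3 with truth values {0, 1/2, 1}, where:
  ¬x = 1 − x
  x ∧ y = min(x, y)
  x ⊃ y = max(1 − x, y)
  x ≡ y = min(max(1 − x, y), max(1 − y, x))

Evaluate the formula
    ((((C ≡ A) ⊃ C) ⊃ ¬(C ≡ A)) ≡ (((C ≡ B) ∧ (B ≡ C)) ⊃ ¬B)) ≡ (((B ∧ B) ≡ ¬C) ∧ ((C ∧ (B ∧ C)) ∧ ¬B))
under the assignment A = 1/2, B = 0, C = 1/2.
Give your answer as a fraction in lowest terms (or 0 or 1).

C ≡ A = 1/2 ≡ 1/2 = 1/2
(C ≡ A) ⊃ C = 1/2 ⊃ 1/2 = 1/2
C ≡ A = 1/2 ≡ 1/2 = 1/2
¬(C ≡ A) = ¬1/2 = 1/2
((C ≡ A) ⊃ C) ⊃ ¬(C ≡ A) = 1/2 ⊃ 1/2 = 1/2
C ≡ B = 1/2 ≡ 0 = 1/2
B ≡ C = 0 ≡ 1/2 = 1/2
(C ≡ B) ∧ (B ≡ C) = 1/2 ∧ 1/2 = 1/2
¬B = ¬0 = 1
((C ≡ B) ∧ (B ≡ C)) ⊃ ¬B = 1/2 ⊃ 1 = 1
(((C ≡ A) ⊃ C) ⊃ ¬(C ≡ A)) ≡ (((C ≡ B) ∧ (B ≡ C)) ⊃ ¬B) = 1/2 ≡ 1 = 1/2
B ∧ B = 0 ∧ 0 = 0
¬C = ¬1/2 = 1/2
(B ∧ B) ≡ ¬C = 0 ≡ 1/2 = 1/2
B ∧ C = 0 ∧ 1/2 = 0
C ∧ (B ∧ C) = 1/2 ∧ 0 = 0
¬B = ¬0 = 1
(C ∧ (B ∧ C)) ∧ ¬B = 0 ∧ 1 = 0
((B ∧ B) ≡ ¬C) ∧ ((C ∧ (B ∧ C)) ∧ ¬B) = 1/2 ∧ 0 = 0
((((C ≡ A) ⊃ C) ⊃ ¬(C ≡ A)) ≡ (((C ≡ B) ∧ (B ≡ C)) ⊃ ¬B)) ≡ (((B ∧ B) ≡ ¬C) ∧ ((C ∧ (B ∧ C)) ∧ ¬B)) = 1/2 ≡ 0 = 1/2

1/2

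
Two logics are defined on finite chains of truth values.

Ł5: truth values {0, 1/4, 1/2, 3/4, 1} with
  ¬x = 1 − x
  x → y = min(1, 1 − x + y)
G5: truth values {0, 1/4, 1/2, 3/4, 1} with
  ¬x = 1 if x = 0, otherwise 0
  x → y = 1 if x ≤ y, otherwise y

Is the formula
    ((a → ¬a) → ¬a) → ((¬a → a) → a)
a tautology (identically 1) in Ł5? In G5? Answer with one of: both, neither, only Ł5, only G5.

In Ł5: every assignment gives 1 — tautology.
In G5: at a = 1/4 the value is 1/4 — not a tautology.

only Ł5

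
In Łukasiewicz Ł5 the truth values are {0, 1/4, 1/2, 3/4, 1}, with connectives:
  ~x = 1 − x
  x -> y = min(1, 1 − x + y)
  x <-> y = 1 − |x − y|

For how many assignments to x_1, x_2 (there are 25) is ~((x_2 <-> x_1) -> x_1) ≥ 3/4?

value 1: 1 assignment (counts)
value 3/4: 2 assignments (counts)
value 1/2: 4 assignments
value 1/4: 5 assignments
value 0: 13 assignments
So 3 of the 25 assignments meet the threshold.

3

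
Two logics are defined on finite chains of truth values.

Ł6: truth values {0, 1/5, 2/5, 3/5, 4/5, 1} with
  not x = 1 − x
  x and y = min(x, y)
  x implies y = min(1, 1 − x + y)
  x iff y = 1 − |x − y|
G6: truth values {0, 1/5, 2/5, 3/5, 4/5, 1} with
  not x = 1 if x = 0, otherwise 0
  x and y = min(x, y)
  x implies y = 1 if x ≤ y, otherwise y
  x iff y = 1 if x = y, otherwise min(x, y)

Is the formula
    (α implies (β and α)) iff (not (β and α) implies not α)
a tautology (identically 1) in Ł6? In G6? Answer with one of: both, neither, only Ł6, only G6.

In Ł6: every assignment gives 1 — tautology.
In G6: at α = 2/5, β = 1/5 the value is 1/5 — not a tautology.

only Ł6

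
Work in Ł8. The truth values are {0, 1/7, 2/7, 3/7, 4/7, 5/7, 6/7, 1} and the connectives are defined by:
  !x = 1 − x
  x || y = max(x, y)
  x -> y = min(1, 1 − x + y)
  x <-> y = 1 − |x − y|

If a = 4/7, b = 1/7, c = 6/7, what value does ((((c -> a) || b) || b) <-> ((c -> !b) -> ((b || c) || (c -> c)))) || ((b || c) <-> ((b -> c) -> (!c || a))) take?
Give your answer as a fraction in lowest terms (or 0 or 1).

5/7

c -> a = 6/7 -> 4/7 = 5/7
(c -> a) || b = 5/7 || 1/7 = 5/7
((c -> a) || b) || b = 5/7 || 1/7 = 5/7
!b = !1/7 = 6/7
c -> !b = 6/7 -> 6/7 = 1
b || c = 1/7 || 6/7 = 6/7
c -> c = 6/7 -> 6/7 = 1
(b || c) || (c -> c) = 6/7 || 1 = 1
(c -> !b) -> ((b || c) || (c -> c)) = 1 -> 1 = 1
(((c -> a) || b) || b) <-> ((c -> !b) -> ((b || c) || (c -> c))) = 5/7 <-> 1 = 5/7
b || c = 1/7 || 6/7 = 6/7
b -> c = 1/7 -> 6/7 = 1
!c = !6/7 = 1/7
!c || a = 1/7 || 4/7 = 4/7
(b -> c) -> (!c || a) = 1 -> 4/7 = 4/7
(b || c) <-> ((b -> c) -> (!c || a)) = 6/7 <-> 4/7 = 5/7
((((c -> a) || b) || b) <-> ((c -> !b) -> ((b || c) || (c -> c)))) || ((b || c) <-> ((b -> c) -> (!c || a))) = 5/7 || 5/7 = 5/7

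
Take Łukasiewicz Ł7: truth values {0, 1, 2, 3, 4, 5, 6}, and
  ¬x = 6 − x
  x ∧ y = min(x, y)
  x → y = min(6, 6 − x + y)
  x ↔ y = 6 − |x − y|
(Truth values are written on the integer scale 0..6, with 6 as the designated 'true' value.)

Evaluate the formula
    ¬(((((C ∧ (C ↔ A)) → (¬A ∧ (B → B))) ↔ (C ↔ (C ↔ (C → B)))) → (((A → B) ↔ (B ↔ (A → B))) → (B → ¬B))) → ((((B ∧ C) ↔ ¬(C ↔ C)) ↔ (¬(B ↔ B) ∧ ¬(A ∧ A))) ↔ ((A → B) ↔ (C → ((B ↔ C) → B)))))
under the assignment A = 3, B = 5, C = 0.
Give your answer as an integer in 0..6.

C ↔ A = 0 ↔ 3 = 3
C ∧ (C ↔ A) = 0 ∧ 3 = 0
¬A = ¬3 = 3
B → B = 5 → 5 = 6
¬A ∧ (B → B) = 3 ∧ 6 = 3
(C ∧ (C ↔ A)) → (¬A ∧ (B → B)) = 0 → 3 = 6
C → B = 0 → 5 = 6
C ↔ (C → B) = 0 ↔ 6 = 0
C ↔ (C ↔ (C → B)) = 0 ↔ 0 = 6
((C ∧ (C ↔ A)) → (¬A ∧ (B → B))) ↔ (C ↔ (C ↔ (C → B))) = 6 ↔ 6 = 6
A → B = 3 → 5 = 6
A → B = 3 → 5 = 6
B ↔ (A → B) = 5 ↔ 6 = 5
(A → B) ↔ (B ↔ (A → B)) = 6 ↔ 5 = 5
¬B = ¬5 = 1
B → ¬B = 5 → 1 = 2
((A → B) ↔ (B ↔ (A → B))) → (B → ¬B) = 5 → 2 = 3
(((C ∧ (C ↔ A)) → (¬A ∧ (B → B))) ↔ (C ↔ (C ↔ (C → B)))) → (((A → B) ↔ (B ↔ (A → B))) → (B → ¬B)) = 6 → 3 = 3
B ∧ C = 5 ∧ 0 = 0
C ↔ C = 0 ↔ 0 = 6
¬(C ↔ C) = ¬6 = 0
(B ∧ C) ↔ ¬(C ↔ C) = 0 ↔ 0 = 6
B ↔ B = 5 ↔ 5 = 6
¬(B ↔ B) = ¬6 = 0
A ∧ A = 3 ∧ 3 = 3
¬(A ∧ A) = ¬3 = 3
¬(B ↔ B) ∧ ¬(A ∧ A) = 0 ∧ 3 = 0
((B ∧ C) ↔ ¬(C ↔ C)) ↔ (¬(B ↔ B) ∧ ¬(A ∧ A)) = 6 ↔ 0 = 0
A → B = 3 → 5 = 6
B ↔ C = 5 ↔ 0 = 1
(B ↔ C) → B = 1 → 5 = 6
C → ((B ↔ C) → B) = 0 → 6 = 6
(A → B) ↔ (C → ((B ↔ C) → B)) = 6 ↔ 6 = 6
(((B ∧ C) ↔ ¬(C ↔ C)) ↔ (¬(B ↔ B) ∧ ¬(A ∧ A))) ↔ ((A → B) ↔ (C → ((B ↔ C) → B))) = 0 ↔ 6 = 0
((((C ∧ (C ↔ A)) → (¬A ∧ (B → B))) ↔ (C ↔ (C ↔ (C → B)))) → (((A → B) ↔ (B ↔ (A → B))) → (B → ¬B))) → ((((B ∧ C) ↔ ¬(C ↔ C)) ↔ (¬(B ↔ B) ∧ ¬(A ∧ A))) ↔ ((A → B) ↔ (C → ((B ↔ C) → B)))) = 3 → 0 = 3
¬(((((C ∧ (C ↔ A)) → (¬A ∧ (B → B))) ↔ (C ↔ (C ↔ (C → B)))) → (((A → B) ↔ (B ↔ (A → B))) → (B → ¬B))) → ((((B ∧ C) ↔ ¬(C ↔ C)) ↔ (¬(B ↔ B) ∧ ¬(A ∧ A))) ↔ ((A → B) ↔ (C → ((B ↔ C) → B))))) = ¬3 = 3

3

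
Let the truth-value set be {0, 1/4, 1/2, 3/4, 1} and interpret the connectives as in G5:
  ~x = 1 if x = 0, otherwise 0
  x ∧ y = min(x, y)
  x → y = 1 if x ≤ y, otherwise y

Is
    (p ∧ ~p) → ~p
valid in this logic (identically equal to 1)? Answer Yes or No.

p = 0 ↦ 1
p = 1/4 ↦ 1
p = 1/2 ↦ 1
p = 3/4 ↦ 1
p = 1 ↦ 1
Every assignment gives a value ≥ 1.

Yes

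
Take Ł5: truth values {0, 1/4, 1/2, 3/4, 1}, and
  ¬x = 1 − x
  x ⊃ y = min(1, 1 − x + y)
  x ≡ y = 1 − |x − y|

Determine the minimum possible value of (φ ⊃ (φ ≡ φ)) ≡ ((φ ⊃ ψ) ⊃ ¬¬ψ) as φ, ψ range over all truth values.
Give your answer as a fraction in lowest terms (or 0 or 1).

0

Take φ = 0, ψ = 0:
φ ≡ φ = 0 ≡ 0 = 1
φ ⊃ (φ ≡ φ) = 0 ⊃ 1 = 1
φ ⊃ ψ = 0 ⊃ 0 = 1
¬ψ = ¬0 = 1
¬¬ψ = ¬1 = 0
(φ ⊃ ψ) ⊃ ¬¬ψ = 1 ⊃ 0 = 0
(φ ⊃ (φ ≡ φ)) ≡ ((φ ⊃ ψ) ⊃ ¬¬ψ) = 1 ≡ 0 = 0
No assignment yields a value below 0, so this is the minimum.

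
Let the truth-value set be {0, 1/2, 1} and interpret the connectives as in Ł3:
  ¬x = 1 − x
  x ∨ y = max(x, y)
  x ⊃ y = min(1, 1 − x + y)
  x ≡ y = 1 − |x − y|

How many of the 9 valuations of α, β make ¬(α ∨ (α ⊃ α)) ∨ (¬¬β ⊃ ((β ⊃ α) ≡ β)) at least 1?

α = 0, β = 0 ↦ 1  ≥
α = 0, β = 1/2 ↦ 1  ≥
α = 0, β = 1 ↦ 0  <
α = 1/2, β = 0 ↦ 1  ≥
α = 1/2, β = 1/2 ↦ 1  ≥
α = 1/2, β = 1 ↦ 1/2  <
α = 1, β = 0 ↦ 1  ≥
α = 1, β = 1/2 ↦ 1  ≥
α = 1, β = 1 ↦ 1  ≥
So 7 of the 9 assignments meet the threshold.

7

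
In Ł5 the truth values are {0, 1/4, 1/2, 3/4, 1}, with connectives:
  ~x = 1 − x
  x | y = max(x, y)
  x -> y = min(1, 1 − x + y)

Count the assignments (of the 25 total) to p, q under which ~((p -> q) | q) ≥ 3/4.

value 1: 1 assignment (counts)
value 3/4: 2 assignments (counts)
value 1/2: 3 assignments
value 1/4: 4 assignments
value 0: 15 assignments
So 3 of the 25 assignments meet the threshold.

3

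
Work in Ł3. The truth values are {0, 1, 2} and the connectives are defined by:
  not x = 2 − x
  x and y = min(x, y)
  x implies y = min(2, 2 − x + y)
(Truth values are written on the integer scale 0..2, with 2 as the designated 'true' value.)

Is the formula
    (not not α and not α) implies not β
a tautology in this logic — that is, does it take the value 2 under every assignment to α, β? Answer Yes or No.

No

Counterexample: take α = 1, β = 2.
not α = not 1 = 1
not not α = not 1 = 1
not α = not 1 = 1
not not α and not α = 1 and 1 = 1
not β = not 2 = 0
(not not α and not α) implies not β = 1 implies 0 = 1
This gives 1 ≠ 2.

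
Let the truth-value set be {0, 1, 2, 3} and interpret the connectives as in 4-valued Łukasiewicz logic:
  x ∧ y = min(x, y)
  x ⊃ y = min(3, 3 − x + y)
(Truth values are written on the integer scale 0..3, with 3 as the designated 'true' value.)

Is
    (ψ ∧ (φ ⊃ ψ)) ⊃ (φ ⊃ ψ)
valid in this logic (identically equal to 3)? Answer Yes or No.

Yes

φ = 0, ψ = 0 ↦ 3
φ = 0, ψ = 1 ↦ 3
φ = 0, ψ = 2 ↦ 3
φ = 0, ψ = 3 ↦ 3
φ = 1, ψ = 0 ↦ 3
φ = 1, ψ = 1 ↦ 3
φ = 1, ψ = 2 ↦ 3
φ = 1, ψ = 3 ↦ 3
φ = 2, ψ = 0 ↦ 3
φ = 2, ψ = 1 ↦ 3
φ = 2, ψ = 2 ↦ 3
φ = 2, ψ = 3 ↦ 3
φ = 3, ψ = 0 ↦ 3
φ = 3, ψ = 1 ↦ 3
φ = 3, ψ = 2 ↦ 3
φ = 3, ψ = 3 ↦ 3
Every assignment gives a value ≥ 3.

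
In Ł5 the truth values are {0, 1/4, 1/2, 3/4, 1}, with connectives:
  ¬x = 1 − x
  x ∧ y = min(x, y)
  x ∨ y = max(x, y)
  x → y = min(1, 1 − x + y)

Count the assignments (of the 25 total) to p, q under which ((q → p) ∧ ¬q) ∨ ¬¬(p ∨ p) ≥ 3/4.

16

value 1: 9 assignments (counts)
value 3/4: 7 assignments (counts)
value 1/2: 5 assignments
value 1/4: 3 assignments
value 0: 1 assignment
So 16 of the 25 assignments meet the threshold.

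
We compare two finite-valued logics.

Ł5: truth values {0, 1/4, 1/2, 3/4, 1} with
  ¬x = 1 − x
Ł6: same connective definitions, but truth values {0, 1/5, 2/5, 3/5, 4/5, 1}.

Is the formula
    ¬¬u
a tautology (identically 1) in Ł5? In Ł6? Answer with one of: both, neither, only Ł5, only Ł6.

In Ł5: at u = 0 the value is 0 — not a tautology.
In Ł6: at u = 0 the value is 0 — not a tautology.

neither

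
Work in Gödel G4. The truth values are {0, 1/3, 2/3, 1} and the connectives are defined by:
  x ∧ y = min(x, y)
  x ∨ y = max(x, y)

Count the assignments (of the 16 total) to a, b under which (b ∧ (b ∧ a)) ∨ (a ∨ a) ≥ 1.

4

a = 0, b = 0 ↦ 0  <
a = 0, b = 1/3 ↦ 0  <
a = 0, b = 2/3 ↦ 0  <
a = 0, b = 1 ↦ 0  <
a = 1/3, b = 0 ↦ 1/3  <
a = 1/3, b = 1/3 ↦ 1/3  <
a = 1/3, b = 2/3 ↦ 1/3  <
a = 1/3, b = 1 ↦ 1/3  <
a = 2/3, b = 0 ↦ 2/3  <
a = 2/3, b = 1/3 ↦ 2/3  <
a = 2/3, b = 2/3 ↦ 2/3  <
a = 2/3, b = 1 ↦ 2/3  <
a = 1, b = 0 ↦ 1  ≥
a = 1, b = 1/3 ↦ 1  ≥
a = 1, b = 2/3 ↦ 1  ≥
a = 1, b = 1 ↦ 1  ≥
So 4 of the 16 assignments meet the threshold.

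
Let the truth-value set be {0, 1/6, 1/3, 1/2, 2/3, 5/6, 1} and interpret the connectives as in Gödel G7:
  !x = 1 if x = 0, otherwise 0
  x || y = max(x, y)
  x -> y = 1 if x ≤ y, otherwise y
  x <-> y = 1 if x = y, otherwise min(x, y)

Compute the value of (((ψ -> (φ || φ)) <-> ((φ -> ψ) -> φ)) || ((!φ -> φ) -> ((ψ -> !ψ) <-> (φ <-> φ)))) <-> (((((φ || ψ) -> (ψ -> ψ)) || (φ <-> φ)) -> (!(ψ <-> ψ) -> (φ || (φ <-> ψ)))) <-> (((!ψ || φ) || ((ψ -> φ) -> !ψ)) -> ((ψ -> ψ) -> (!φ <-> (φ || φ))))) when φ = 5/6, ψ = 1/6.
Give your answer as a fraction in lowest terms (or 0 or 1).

φ || φ = 5/6 || 5/6 = 5/6
ψ -> (φ || φ) = 1/6 -> 5/6 = 1
φ -> ψ = 5/6 -> 1/6 = 1/6
(φ -> ψ) -> φ = 1/6 -> 5/6 = 1
(ψ -> (φ || φ)) <-> ((φ -> ψ) -> φ) = 1 <-> 1 = 1
!φ = !5/6 = 0
!φ -> φ = 0 -> 5/6 = 1
!ψ = !1/6 = 0
ψ -> !ψ = 1/6 -> 0 = 0
φ <-> φ = 5/6 <-> 5/6 = 1
(ψ -> !ψ) <-> (φ <-> φ) = 0 <-> 1 = 0
(!φ -> φ) -> ((ψ -> !ψ) <-> (φ <-> φ)) = 1 -> 0 = 0
((ψ -> (φ || φ)) <-> ((φ -> ψ) -> φ)) || ((!φ -> φ) -> ((ψ -> !ψ) <-> (φ <-> φ))) = 1 || 0 = 1
φ || ψ = 5/6 || 1/6 = 5/6
ψ -> ψ = 1/6 -> 1/6 = 1
(φ || ψ) -> (ψ -> ψ) = 5/6 -> 1 = 1
φ <-> φ = 5/6 <-> 5/6 = 1
((φ || ψ) -> (ψ -> ψ)) || (φ <-> φ) = 1 || 1 = 1
ψ <-> ψ = 1/6 <-> 1/6 = 1
!(ψ <-> ψ) = !1 = 0
φ <-> ψ = 5/6 <-> 1/6 = 1/6
φ || (φ <-> ψ) = 5/6 || 1/6 = 5/6
!(ψ <-> ψ) -> (φ || (φ <-> ψ)) = 0 -> 5/6 = 1
(((φ || ψ) -> (ψ -> ψ)) || (φ <-> φ)) -> (!(ψ <-> ψ) -> (φ || (φ <-> ψ))) = 1 -> 1 = 1
!ψ = !1/6 = 0
!ψ || φ = 0 || 5/6 = 5/6
ψ -> φ = 1/6 -> 5/6 = 1
!ψ = !1/6 = 0
(ψ -> φ) -> !ψ = 1 -> 0 = 0
(!ψ || φ) || ((ψ -> φ) -> !ψ) = 5/6 || 0 = 5/6
ψ -> ψ = 1/6 -> 1/6 = 1
!φ = !5/6 = 0
φ || φ = 5/6 || 5/6 = 5/6
!φ <-> (φ || φ) = 0 <-> 5/6 = 0
(ψ -> ψ) -> (!φ <-> (φ || φ)) = 1 -> 0 = 0
((!ψ || φ) || ((ψ -> φ) -> !ψ)) -> ((ψ -> ψ) -> (!φ <-> (φ || φ))) = 5/6 -> 0 = 0
((((φ || ψ) -> (ψ -> ψ)) || (φ <-> φ)) -> (!(ψ <-> ψ) -> (φ || (φ <-> ψ)))) <-> (((!ψ || φ) || ((ψ -> φ) -> !ψ)) -> ((ψ -> ψ) -> (!φ <-> (φ || φ)))) = 1 <-> 0 = 0
(((ψ -> (φ || φ)) <-> ((φ -> ψ) -> φ)) || ((!φ -> φ) -> ((ψ -> !ψ) <-> (φ <-> φ)))) <-> (((((φ || ψ) -> (ψ -> ψ)) || (φ <-> φ)) -> (!(ψ <-> ψ) -> (φ || (φ <-> ψ)))) <-> (((!ψ || φ) || ((ψ -> φ) -> !ψ)) -> ((ψ -> ψ) -> (!φ <-> (φ || φ))))) = 1 <-> 0 = 0

0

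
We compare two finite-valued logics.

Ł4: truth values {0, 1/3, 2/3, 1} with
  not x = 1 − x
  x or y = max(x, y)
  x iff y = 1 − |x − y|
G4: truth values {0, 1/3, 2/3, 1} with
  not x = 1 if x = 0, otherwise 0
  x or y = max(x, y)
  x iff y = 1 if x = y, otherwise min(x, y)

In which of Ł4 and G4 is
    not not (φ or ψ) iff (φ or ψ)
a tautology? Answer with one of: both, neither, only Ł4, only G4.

In Ł4: every assignment gives 1 — tautology.
In G4: at φ = 0, ψ = 1/3 the value is 1/3 — not a tautology.

only Ł4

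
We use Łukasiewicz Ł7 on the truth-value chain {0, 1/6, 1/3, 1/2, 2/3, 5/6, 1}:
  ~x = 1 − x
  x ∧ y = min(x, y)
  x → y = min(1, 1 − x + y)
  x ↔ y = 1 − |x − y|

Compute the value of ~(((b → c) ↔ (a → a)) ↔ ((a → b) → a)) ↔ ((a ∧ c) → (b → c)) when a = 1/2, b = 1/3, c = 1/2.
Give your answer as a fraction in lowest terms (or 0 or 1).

b → c = 1/3 → 1/2 = 1
a → a = 1/2 → 1/2 = 1
(b → c) ↔ (a → a) = 1 ↔ 1 = 1
a → b = 1/2 → 1/3 = 5/6
(a → b) → a = 5/6 → 1/2 = 2/3
((b → c) ↔ (a → a)) ↔ ((a → b) → a) = 1 ↔ 2/3 = 2/3
~(((b → c) ↔ (a → a)) ↔ ((a → b) → a)) = ~2/3 = 1/3
a ∧ c = 1/2 ∧ 1/2 = 1/2
b → c = 1/3 → 1/2 = 1
(a ∧ c) → (b → c) = 1/2 → 1 = 1
~(((b → c) ↔ (a → a)) ↔ ((a → b) → a)) ↔ ((a ∧ c) → (b → c)) = 1/3 ↔ 1 = 1/3

1/3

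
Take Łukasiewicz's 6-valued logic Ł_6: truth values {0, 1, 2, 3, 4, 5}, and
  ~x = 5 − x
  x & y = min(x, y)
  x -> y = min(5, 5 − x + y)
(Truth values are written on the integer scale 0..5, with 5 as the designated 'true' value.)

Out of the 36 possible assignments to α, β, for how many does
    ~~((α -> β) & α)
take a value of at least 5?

1

value 5: 1 assignment (counts)
value 4: 4 assignments
value 3: 7 assignments
value 2: 9 assignments
value 1: 8 assignments
value 0: 7 assignments
So 1 of the 36 assignments meets the threshold.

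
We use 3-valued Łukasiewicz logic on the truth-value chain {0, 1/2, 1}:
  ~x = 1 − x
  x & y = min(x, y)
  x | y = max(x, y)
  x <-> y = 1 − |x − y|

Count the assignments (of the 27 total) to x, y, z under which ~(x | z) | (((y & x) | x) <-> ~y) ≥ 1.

11

value 1: 11 assignments (counts)
value 1/2: 12 assignments
value 0: 4 assignments
So 11 of the 27 assignments meet the threshold.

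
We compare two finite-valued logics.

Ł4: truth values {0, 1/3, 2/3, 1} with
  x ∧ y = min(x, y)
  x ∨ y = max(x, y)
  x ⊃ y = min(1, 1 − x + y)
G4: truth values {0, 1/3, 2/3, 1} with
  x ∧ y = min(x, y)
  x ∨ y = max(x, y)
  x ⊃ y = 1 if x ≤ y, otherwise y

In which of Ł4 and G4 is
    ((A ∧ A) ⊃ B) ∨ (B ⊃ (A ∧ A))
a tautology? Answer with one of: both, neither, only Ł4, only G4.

both

In Ł4: every assignment gives 1 — tautology.
In G4: every assignment gives 1 — tautology.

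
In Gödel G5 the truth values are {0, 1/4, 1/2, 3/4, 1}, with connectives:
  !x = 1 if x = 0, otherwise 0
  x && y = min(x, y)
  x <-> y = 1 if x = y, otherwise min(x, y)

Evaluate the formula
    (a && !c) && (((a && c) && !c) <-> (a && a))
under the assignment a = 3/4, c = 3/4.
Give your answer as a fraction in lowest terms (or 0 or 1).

!c = !3/4 = 0
a && !c = 3/4 && 0 = 0
a && c = 3/4 && 3/4 = 3/4
!c = !3/4 = 0
(a && c) && !c = 3/4 && 0 = 0
a && a = 3/4 && 3/4 = 3/4
((a && c) && !c) <-> (a && a) = 0 <-> 3/4 = 0
(a && !c) && (((a && c) && !c) <-> (a && a)) = 0 && 0 = 0

0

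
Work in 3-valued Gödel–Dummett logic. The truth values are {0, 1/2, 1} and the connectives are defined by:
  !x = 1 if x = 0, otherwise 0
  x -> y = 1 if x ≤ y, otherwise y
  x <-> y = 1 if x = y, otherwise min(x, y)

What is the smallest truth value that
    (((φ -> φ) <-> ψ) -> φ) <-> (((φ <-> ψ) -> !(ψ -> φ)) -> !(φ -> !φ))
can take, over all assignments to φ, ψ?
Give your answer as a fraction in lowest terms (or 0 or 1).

Take φ = 1/2, ψ = 1:
φ -> φ = 1/2 -> 1/2 = 1
(φ -> φ) <-> ψ = 1 <-> 1 = 1
((φ -> φ) <-> ψ) -> φ = 1 -> 1/2 = 1/2
φ <-> ψ = 1/2 <-> 1 = 1/2
ψ -> φ = 1 -> 1/2 = 1/2
!(ψ -> φ) = !1/2 = 0
(φ <-> ψ) -> !(ψ -> φ) = 1/2 -> 0 = 0
!φ = !1/2 = 0
φ -> !φ = 1/2 -> 0 = 0
!(φ -> !φ) = !0 = 1
((φ <-> ψ) -> !(ψ -> φ)) -> !(φ -> !φ) = 0 -> 1 = 1
(((φ -> φ) <-> ψ) -> φ) <-> (((φ <-> ψ) -> !(ψ -> φ)) -> !(φ -> !φ)) = 1/2 <-> 1 = 1/2
No assignment yields a value below 1/2, so this is the minimum.

1/2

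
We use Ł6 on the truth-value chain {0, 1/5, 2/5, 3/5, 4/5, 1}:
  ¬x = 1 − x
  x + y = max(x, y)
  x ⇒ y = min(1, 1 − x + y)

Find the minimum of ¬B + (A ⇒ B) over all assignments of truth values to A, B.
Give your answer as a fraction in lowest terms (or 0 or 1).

3/5

Take A = 4/5, B = 2/5:
¬B = ¬2/5 = 3/5
A ⇒ B = 4/5 ⇒ 2/5 = 3/5
¬B + (A ⇒ B) = 3/5 + 3/5 = 3/5
No assignment yields a value below 3/5, so this is the minimum.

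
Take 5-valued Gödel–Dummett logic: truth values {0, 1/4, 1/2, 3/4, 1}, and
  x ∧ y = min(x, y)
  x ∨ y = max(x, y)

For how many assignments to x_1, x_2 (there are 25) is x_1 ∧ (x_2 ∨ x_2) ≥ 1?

1

value 1: 1 assignment (counts)
value 3/4: 3 assignments
value 1/2: 5 assignments
value 1/4: 7 assignments
value 0: 9 assignments
So 1 of the 25 assignments meets the threshold.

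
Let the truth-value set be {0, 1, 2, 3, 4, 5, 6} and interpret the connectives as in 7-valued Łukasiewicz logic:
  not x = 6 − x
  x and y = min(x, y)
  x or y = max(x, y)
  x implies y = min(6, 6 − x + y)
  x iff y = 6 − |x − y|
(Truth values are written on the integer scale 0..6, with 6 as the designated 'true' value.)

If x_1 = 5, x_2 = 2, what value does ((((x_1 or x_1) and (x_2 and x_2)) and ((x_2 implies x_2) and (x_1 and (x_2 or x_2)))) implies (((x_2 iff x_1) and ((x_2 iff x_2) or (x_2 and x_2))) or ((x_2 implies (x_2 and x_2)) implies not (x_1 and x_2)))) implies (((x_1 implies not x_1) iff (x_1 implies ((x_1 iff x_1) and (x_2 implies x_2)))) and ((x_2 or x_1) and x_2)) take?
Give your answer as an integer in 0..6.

x_1 or x_1 = 5 or 5 = 5
x_2 and x_2 = 2 and 2 = 2
(x_1 or x_1) and (x_2 and x_2) = 5 and 2 = 2
x_2 implies x_2 = 2 implies 2 = 6
x_2 or x_2 = 2 or 2 = 2
x_1 and (x_2 or x_2) = 5 and 2 = 2
(x_2 implies x_2) and (x_1 and (x_2 or x_2)) = 6 and 2 = 2
((x_1 or x_1) and (x_2 and x_2)) and ((x_2 implies x_2) and (x_1 and (x_2 or x_2))) = 2 and 2 = 2
x_2 iff x_1 = 2 iff 5 = 3
x_2 iff x_2 = 2 iff 2 = 6
x_2 and x_2 = 2 and 2 = 2
(x_2 iff x_2) or (x_2 and x_2) = 6 or 2 = 6
(x_2 iff x_1) and ((x_2 iff x_2) or (x_2 and x_2)) = 3 and 6 = 3
x_2 and x_2 = 2 and 2 = 2
x_2 implies (x_2 and x_2) = 2 implies 2 = 6
x_1 and x_2 = 5 and 2 = 2
not (x_1 and x_2) = not 2 = 4
(x_2 implies (x_2 and x_2)) implies not (x_1 and x_2) = 6 implies 4 = 4
((x_2 iff x_1) and ((x_2 iff x_2) or (x_2 and x_2))) or ((x_2 implies (x_2 and x_2)) implies not (x_1 and x_2)) = 3 or 4 = 4
(((x_1 or x_1) and (x_2 and x_2)) and ((x_2 implies x_2) and (x_1 and (x_2 or x_2)))) implies (((x_2 iff x_1) and ((x_2 iff x_2) or (x_2 and x_2))) or ((x_2 implies (x_2 and x_2)) implies not (x_1 and x_2))) = 2 implies 4 = 6
not x_1 = not 5 = 1
x_1 implies not x_1 = 5 implies 1 = 2
x_1 iff x_1 = 5 iff 5 = 6
x_2 implies x_2 = 2 implies 2 = 6
(x_1 iff x_1) and (x_2 implies x_2) = 6 and 6 = 6
x_1 implies ((x_1 iff x_1) and (x_2 implies x_2)) = 5 implies 6 = 6
(x_1 implies not x_1) iff (x_1 implies ((x_1 iff x_1) and (x_2 implies x_2))) = 2 iff 6 = 2
x_2 or x_1 = 2 or 5 = 5
(x_2 or x_1) and x_2 = 5 and 2 = 2
((x_1 implies not x_1) iff (x_1 implies ((x_1 iff x_1) and (x_2 implies x_2)))) and ((x_2 or x_1) and x_2) = 2 and 2 = 2
((((x_1 or x_1) and (x_2 and x_2)) and ((x_2 implies x_2) and (x_1 and (x_2 or x_2)))) implies (((x_2 iff x_1) and ((x_2 iff x_2) or (x_2 and x_2))) or ((x_2 implies (x_2 and x_2)) implies not (x_1 and x_2)))) implies (((x_1 implies not x_1) iff (x_1 implies ((x_1 iff x_1) and (x_2 implies x_2)))) and ((x_2 or x_1) and x_2)) = 6 implies 2 = 2

2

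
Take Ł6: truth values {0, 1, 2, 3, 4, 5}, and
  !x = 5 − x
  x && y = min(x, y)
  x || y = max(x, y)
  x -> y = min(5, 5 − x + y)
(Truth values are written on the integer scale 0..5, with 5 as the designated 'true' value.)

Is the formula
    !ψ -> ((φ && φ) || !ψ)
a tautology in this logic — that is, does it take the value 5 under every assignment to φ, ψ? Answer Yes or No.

At φ = 4, ψ = 0, for instance:
!ψ = !0 = 5
φ && φ = 4 && 4 = 4
(φ && φ) || !ψ = 4 || 5 = 5
!ψ -> ((φ && φ) || !ψ) = 5 -> 5 = 5
and checking the remaining 35 assignments likewise gives ≥ 5 in every case.

Yes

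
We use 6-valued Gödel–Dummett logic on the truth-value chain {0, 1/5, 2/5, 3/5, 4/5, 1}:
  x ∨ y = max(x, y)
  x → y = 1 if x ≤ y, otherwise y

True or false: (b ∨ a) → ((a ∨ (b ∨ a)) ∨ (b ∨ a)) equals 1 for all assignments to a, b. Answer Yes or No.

Yes

At a = 3/5, b = 1, for instance:
b ∨ a = 1 ∨ 3/5 = 1
b ∨ a = 1 ∨ 3/5 = 1
a ∨ (b ∨ a) = 3/5 ∨ 1 = 1
(a ∨ (b ∨ a)) ∨ (b ∨ a) = 1 ∨ 1 = 1
(b ∨ a) → ((a ∨ (b ∨ a)) ∨ (b ∨ a)) = 1 → 1 = 1
and checking the remaining 35 assignments likewise gives ≥ 1 in every case.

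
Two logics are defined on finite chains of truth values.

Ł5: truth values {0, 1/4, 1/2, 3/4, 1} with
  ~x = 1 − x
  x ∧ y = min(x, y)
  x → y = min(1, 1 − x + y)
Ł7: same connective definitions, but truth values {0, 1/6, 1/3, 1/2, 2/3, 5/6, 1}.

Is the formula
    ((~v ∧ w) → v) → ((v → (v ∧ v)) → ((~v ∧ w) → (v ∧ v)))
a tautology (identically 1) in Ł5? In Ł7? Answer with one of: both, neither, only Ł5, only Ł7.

both

In Ł5: every assignment gives 1 — tautology.
In Ł7: every assignment gives 1 — tautology.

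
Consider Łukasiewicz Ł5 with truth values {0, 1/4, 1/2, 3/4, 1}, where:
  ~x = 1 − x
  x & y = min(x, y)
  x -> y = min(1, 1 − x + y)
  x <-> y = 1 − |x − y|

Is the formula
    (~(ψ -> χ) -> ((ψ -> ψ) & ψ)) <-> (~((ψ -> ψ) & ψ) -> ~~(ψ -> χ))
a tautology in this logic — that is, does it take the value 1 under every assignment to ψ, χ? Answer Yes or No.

At ψ = 1, χ = 1/2, for instance:
ψ -> χ = 1 -> 1/2 = 1/2
~(ψ -> χ) = ~1/2 = 1/2
ψ -> ψ = 1 -> 1 = 1
(ψ -> ψ) & ψ = 1 & 1 = 1
~(ψ -> χ) -> ((ψ -> ψ) & ψ) = 1/2 -> 1 = 1
~((ψ -> ψ) & ψ) = ~1 = 0
~~(ψ -> χ) = ~1/2 = 1/2
~((ψ -> ψ) & ψ) -> ~~(ψ -> χ) = 0 -> 1/2 = 1
(~(ψ -> χ) -> ((ψ -> ψ) & ψ)) <-> (~((ψ -> ψ) & ψ) -> ~~(ψ -> χ)) = 1 <-> 1 = 1
and checking the remaining 24 assignments likewise gives ≥ 1 in every case.

Yes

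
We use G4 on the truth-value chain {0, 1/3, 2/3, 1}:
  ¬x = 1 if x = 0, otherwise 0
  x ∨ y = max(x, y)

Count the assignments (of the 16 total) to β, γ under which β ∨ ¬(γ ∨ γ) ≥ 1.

β = 0, γ = 0 ↦ 1  ≥
β = 0, γ = 1/3 ↦ 0  <
β = 0, γ = 2/3 ↦ 0  <
β = 0, γ = 1 ↦ 0  <
β = 1/3, γ = 0 ↦ 1  ≥
β = 1/3, γ = 1/3 ↦ 1/3  <
β = 1/3, γ = 2/3 ↦ 1/3  <
β = 1/3, γ = 1 ↦ 1/3  <
β = 2/3, γ = 0 ↦ 1  ≥
β = 2/3, γ = 1/3 ↦ 2/3  <
β = 2/3, γ = 2/3 ↦ 2/3  <
β = 2/3, γ = 1 ↦ 2/3  <
β = 1, γ = 0 ↦ 1  ≥
β = 1, γ = 1/3 ↦ 1  ≥
β = 1, γ = 2/3 ↦ 1  ≥
β = 1, γ = 1 ↦ 1  ≥
So 7 of the 16 assignments meet the threshold.

7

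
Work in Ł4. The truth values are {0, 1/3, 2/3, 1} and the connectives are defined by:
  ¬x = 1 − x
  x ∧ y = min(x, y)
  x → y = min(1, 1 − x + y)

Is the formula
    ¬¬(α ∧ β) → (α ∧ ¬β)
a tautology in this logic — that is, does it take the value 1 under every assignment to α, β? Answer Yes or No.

No

Counterexample: take α = 1/3, β = 1.
α ∧ β = 1/3 ∧ 1 = 1/3
¬(α ∧ β) = ¬1/3 = 2/3
¬¬(α ∧ β) = ¬2/3 = 1/3
¬β = ¬1 = 0
α ∧ ¬β = 1/3 ∧ 0 = 0
¬¬(α ∧ β) → (α ∧ ¬β) = 1/3 → 0 = 2/3
This gives 2/3 ≠ 1.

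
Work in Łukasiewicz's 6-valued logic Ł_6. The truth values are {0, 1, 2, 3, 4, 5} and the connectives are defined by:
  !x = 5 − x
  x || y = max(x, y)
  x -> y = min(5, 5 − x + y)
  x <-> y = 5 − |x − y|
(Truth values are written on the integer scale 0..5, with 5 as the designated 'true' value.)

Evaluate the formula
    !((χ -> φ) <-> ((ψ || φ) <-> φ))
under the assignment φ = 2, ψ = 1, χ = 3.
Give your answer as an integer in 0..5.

1

χ -> φ = 3 -> 2 = 4
ψ || φ = 1 || 2 = 2
(ψ || φ) <-> φ = 2 <-> 2 = 5
(χ -> φ) <-> ((ψ || φ) <-> φ) = 4 <-> 5 = 4
!((χ -> φ) <-> ((ψ || φ) <-> φ)) = !4 = 1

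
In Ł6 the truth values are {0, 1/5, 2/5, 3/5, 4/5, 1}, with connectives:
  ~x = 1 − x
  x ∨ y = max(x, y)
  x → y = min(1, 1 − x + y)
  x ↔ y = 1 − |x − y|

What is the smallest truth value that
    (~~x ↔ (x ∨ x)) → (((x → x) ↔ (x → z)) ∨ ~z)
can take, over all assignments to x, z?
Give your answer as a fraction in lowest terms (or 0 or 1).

Take x = 4/5, z = 2/5:
~x = ~4/5 = 1/5
~~x = ~1/5 = 4/5
x ∨ x = 4/5 ∨ 4/5 = 4/5
~~x ↔ (x ∨ x) = 4/5 ↔ 4/5 = 1
x → x = 4/5 → 4/5 = 1
x → z = 4/5 → 2/5 = 3/5
(x → x) ↔ (x → z) = 1 ↔ 3/5 = 3/5
~z = ~2/5 = 3/5
((x → x) ↔ (x → z)) ∨ ~z = 3/5 ∨ 3/5 = 3/5
(~~x ↔ (x ∨ x)) → (((x → x) ↔ (x → z)) ∨ ~z) = 1 → 3/5 = 3/5
No assignment yields a value below 3/5, so this is the minimum.

3/5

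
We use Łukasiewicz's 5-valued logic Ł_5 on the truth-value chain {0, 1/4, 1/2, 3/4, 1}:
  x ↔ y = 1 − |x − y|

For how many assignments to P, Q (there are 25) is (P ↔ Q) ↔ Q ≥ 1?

7

value 1: 7 assignments (counts)
value 3/4: 7 assignments
value 1/2: 6 assignments
value 1/4: 3 assignments
value 0: 2 assignments
So 7 of the 25 assignments meet the threshold.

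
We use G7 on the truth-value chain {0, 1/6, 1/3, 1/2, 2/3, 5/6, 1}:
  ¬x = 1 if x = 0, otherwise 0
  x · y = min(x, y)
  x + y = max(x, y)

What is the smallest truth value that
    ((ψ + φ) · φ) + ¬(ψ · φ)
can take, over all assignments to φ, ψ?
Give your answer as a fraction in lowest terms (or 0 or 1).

Take φ = 1/6, ψ = 1/6:
ψ + φ = 1/6 + 1/6 = 1/6
(ψ + φ) · φ = 1/6 · 1/6 = 1/6
ψ · φ = 1/6 · 1/6 = 1/6
¬(ψ · φ) = ¬1/6 = 0
((ψ + φ) · φ) + ¬(ψ · φ) = 1/6 + 0 = 1/6
No assignment yields a value below 1/6, so this is the minimum.

1/6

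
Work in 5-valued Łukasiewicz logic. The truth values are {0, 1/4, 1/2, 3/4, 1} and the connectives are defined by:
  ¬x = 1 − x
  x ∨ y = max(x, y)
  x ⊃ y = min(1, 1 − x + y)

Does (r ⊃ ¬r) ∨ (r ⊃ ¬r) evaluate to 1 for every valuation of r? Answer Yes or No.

No

Counterexample: take r = 3/4.
¬r = ¬3/4 = 1/4
r ⊃ ¬r = 3/4 ⊃ 1/4 = 1/2
¬r = ¬3/4 = 1/4
r ⊃ ¬r = 3/4 ⊃ 1/4 = 1/2
(r ⊃ ¬r) ∨ (r ⊃ ¬r) = 1/2 ∨ 1/2 = 1/2
This gives 1/2 ≠ 1.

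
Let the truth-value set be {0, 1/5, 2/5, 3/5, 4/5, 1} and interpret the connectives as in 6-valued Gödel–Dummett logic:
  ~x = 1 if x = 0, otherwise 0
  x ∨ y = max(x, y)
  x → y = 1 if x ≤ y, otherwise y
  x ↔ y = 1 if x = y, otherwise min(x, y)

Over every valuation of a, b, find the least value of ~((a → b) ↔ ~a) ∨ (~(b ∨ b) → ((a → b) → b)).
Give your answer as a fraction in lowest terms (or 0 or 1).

0

Take a = 0, b = 0:
a → b = 0 → 0 = 1
~a = ~0 = 1
(a → b) ↔ ~a = 1 ↔ 1 = 1
~((a → b) ↔ ~a) = ~1 = 0
b ∨ b = 0 ∨ 0 = 0
~(b ∨ b) = ~0 = 1
a → b = 0 → 0 = 1
(a → b) → b = 1 → 0 = 0
~(b ∨ b) → ((a → b) → b) = 1 → 0 = 0
~((a → b) ↔ ~a) ∨ (~(b ∨ b) → ((a → b) → b)) = 0 ∨ 0 = 0
No assignment yields a value below 0, so this is the minimum.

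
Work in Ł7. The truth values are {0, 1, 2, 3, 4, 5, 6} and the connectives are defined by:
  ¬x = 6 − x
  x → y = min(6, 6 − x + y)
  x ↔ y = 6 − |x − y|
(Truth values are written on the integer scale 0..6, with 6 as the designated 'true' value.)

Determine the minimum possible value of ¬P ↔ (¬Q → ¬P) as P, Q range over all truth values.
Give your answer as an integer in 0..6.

0

Take P = 6, Q = 6:
¬P = ¬6 = 0
¬Q = ¬6 = 0
¬P = ¬6 = 0
¬Q → ¬P = 0 → 0 = 6
¬P ↔ (¬Q → ¬P) = 0 ↔ 6 = 0
No assignment yields a value below 0, so this is the minimum.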